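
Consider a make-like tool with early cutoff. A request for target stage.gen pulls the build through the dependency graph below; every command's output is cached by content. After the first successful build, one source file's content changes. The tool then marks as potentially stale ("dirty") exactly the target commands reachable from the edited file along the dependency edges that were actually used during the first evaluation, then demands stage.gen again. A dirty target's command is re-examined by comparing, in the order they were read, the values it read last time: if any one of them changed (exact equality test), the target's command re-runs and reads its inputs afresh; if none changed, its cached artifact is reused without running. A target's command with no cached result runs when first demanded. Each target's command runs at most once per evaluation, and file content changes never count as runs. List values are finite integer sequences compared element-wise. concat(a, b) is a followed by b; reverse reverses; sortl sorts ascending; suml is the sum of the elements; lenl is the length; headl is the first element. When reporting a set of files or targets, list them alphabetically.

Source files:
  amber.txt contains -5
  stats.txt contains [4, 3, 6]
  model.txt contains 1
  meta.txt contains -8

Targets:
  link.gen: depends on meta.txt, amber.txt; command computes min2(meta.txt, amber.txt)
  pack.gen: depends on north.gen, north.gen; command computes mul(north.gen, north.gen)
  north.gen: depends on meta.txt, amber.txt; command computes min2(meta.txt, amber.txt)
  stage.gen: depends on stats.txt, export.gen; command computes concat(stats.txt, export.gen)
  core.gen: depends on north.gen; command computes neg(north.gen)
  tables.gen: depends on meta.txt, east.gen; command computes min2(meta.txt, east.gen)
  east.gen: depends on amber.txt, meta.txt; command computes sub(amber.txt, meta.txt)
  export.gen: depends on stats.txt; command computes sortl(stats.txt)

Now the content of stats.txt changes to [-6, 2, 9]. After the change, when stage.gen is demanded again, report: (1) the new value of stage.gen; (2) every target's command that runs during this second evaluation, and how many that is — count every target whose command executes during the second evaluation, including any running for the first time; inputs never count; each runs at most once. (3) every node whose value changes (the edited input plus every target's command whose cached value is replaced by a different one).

First demand of the output computes:
  export.gen = sortl([4, 3, 6]) = [3, 4, 6]
  stage.gen = concat([4, 3, 6], [3, 4, 6]) = [4, 3, 6, 3, 4, 6]

After the edit, cleaning proceeds:
  export.gen: a read changed (stats.txt [4, 3, 6]->[-6, 2, 9]) — executes, giving [-6, 2, 9].
  stage.gen: a read changed (stats.txt [4, 3, 6]->[-6, 2, 9]; export.gen [3, 4, 6]->[-6, 2, 9]) — executes, giving [-6, 2, 9, -6, 2, 9].

Demanding stage.gen again yields [-6, 2, 9, -6, 2, 9].
2 target commands run: export.gen, stage.gen.
The nodes whose values change: export.gen, stage.gen, stats.txt.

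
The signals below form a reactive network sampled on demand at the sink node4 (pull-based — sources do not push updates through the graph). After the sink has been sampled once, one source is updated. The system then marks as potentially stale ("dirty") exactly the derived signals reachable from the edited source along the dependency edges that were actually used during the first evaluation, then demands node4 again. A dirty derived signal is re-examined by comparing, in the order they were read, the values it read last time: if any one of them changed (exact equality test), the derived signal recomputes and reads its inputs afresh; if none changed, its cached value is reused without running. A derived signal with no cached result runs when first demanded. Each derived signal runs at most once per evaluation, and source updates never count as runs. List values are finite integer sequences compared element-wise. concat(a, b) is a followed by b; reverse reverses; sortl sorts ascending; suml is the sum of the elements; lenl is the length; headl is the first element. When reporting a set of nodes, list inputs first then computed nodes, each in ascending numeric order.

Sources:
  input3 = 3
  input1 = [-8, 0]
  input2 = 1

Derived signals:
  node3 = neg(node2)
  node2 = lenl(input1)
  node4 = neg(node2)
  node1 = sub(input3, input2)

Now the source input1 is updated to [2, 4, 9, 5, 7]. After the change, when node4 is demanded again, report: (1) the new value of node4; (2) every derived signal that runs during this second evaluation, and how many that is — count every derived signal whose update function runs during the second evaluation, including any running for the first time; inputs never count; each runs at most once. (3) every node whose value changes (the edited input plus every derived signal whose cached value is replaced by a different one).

Initial pass — values computed on the first demand:
  node2 = lenl([-8, 0]) = 2
  node4 = neg(2) = -2

Second demand — change propagation:
  node2: re-runs because input1 [-8, 0]->[2, 4, 9, 5, 7]; new result 5.
  node4: re-runs because node2 2->5; new result -5.

node4 now evaluates to -5.
Run set: node2, node4 (2 run).
Changed values: input1, node2, node4.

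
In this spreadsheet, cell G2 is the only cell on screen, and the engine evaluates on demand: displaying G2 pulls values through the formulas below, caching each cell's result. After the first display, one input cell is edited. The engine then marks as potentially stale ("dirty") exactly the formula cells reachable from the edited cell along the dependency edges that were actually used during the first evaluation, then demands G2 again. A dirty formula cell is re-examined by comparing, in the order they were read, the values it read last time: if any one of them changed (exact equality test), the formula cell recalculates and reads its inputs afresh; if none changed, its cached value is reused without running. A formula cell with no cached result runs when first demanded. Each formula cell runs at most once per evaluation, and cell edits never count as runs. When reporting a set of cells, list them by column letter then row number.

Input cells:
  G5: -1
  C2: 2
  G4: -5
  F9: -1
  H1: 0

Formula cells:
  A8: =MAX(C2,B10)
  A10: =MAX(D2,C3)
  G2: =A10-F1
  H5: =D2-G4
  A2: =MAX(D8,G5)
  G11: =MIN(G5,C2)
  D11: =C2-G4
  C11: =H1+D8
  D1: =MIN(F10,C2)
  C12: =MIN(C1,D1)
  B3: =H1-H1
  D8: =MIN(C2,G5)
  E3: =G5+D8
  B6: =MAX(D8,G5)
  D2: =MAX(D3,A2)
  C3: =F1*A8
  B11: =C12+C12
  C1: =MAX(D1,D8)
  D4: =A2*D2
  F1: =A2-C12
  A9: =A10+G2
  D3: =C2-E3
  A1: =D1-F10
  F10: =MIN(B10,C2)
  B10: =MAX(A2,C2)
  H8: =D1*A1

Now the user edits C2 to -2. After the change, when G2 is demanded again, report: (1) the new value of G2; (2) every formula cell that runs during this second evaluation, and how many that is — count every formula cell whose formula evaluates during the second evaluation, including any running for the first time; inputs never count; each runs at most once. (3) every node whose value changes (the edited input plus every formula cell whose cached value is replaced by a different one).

G2 now evaluates to 0.
Run set: A2, A8, A10, B10, C1, C3, C12, D1, D2, D3, D8, E3, F1, F10, G2 (15 run).
Changed values: A8, A10, B10, C1, C2, C3, C12, D1, D2, D3, D8, E3, F1, F10, G2.

Initial pass — values computed on the first demand:
  D8 = MIN(2, -1) = -1
  A2 = MAX(-1, -1) = -1
  B10 = MAX(-1, 2) = 2
  A8 = MAX(2, 2) = 2
  E3 = -1 + -1 = -2
  D3 = 2 - -2 = 4
  D2 = MAX(4, -1) = 4
  F10 = MIN(2, 2) = 2
  D1 = MIN(2, 2) = 2
  C1 = MAX(2, -1) = 2
  C12 = MIN(2, 2) = 2
  F1 = -1 - 2 = -3
  C3 = -3 * 2 = -6
  A10 = MAX(4, -6) = 4
  G2 = 4 - -3 = 7

Second demand — change propagation:
  D8: re-runs because C2 2->-2; new result -2.
  A2: re-runs because D8 -1->-2; new result -1 (unchanged).
  B10: re-runs because C2 2->-2; new result -1.
  A8: re-runs because C2 2->-2; B10 2->-1; new result -1.
  E3: re-runs because D8 -1->-2; new result -3.
  D3: re-runs because C2 2->-2; E3 -2->-3; new result 1.
  D2: re-runs because D3 4->1; new result 1.
  F10: re-runs because B10 2->-1; C2 2->-2; new result -2.
  D1: re-runs because F10 2->-2; C2 2->-2; new result -2.
  C1: re-runs because D1 2->-2; D8 -1->-2; new result -2.
  C12: re-runs because C1 2->-2; D1 2->-2; new result -2.
  F1: re-runs because C12 2->-2; new result 1.
  C3: re-runs because F1 -3->1; A8 2->-1; new result -1.
  A10: re-runs because D2 4->1; C3 -6->-1; new result 1.
  G2: re-runs because A10 4->1; F1 -3->1; new result 0.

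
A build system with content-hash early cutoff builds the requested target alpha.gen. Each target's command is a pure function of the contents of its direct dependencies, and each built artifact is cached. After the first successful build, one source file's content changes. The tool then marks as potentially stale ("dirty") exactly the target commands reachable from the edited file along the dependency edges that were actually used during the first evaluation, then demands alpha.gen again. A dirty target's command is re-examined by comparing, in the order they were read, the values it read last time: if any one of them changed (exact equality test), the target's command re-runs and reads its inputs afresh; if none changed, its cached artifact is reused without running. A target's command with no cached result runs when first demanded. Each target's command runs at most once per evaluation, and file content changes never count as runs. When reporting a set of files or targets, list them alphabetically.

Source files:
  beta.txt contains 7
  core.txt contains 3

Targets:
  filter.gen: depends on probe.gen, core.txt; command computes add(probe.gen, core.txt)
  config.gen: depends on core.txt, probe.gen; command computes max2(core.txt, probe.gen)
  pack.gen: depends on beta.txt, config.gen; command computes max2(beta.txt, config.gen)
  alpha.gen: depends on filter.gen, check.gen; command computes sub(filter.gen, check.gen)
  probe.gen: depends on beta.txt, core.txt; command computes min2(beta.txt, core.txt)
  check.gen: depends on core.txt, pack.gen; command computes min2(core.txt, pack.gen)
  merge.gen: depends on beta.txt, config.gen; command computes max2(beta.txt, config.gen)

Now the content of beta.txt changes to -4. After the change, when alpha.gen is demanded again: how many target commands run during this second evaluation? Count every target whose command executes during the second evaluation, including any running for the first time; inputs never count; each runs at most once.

Target commands that run: alpha.gen, check.gen, config.gen, filter.gen, pack.gen, probe.gen — 6 in total.

First evaluation (everything demanded from the output):
  probe.gen = min2(7, 3) = 3
  config.gen = max2(3, 3) = 3
  filter.gen = add(3, 3) = 6
  pack.gen = max2(7, 3) = 7
  check.gen = min2(3, 7) = 3
  alpha.gen = sub(6, 3) = 3

Propagation after the edit:
  probe.gen: runs — beta.txt 7->-4; result -4.
  config.gen: runs — probe.gen 3->-4; result 3 (same value as before).
  filter.gen: runs — probe.gen 3->-4; result -1.
  pack.gen: runs — beta.txt 7->-4; result 3.
  check.gen: runs — pack.gen 7->3; result 3 (same value as before).
  alpha.gen: runs — filter.gen 6->-1; result -4.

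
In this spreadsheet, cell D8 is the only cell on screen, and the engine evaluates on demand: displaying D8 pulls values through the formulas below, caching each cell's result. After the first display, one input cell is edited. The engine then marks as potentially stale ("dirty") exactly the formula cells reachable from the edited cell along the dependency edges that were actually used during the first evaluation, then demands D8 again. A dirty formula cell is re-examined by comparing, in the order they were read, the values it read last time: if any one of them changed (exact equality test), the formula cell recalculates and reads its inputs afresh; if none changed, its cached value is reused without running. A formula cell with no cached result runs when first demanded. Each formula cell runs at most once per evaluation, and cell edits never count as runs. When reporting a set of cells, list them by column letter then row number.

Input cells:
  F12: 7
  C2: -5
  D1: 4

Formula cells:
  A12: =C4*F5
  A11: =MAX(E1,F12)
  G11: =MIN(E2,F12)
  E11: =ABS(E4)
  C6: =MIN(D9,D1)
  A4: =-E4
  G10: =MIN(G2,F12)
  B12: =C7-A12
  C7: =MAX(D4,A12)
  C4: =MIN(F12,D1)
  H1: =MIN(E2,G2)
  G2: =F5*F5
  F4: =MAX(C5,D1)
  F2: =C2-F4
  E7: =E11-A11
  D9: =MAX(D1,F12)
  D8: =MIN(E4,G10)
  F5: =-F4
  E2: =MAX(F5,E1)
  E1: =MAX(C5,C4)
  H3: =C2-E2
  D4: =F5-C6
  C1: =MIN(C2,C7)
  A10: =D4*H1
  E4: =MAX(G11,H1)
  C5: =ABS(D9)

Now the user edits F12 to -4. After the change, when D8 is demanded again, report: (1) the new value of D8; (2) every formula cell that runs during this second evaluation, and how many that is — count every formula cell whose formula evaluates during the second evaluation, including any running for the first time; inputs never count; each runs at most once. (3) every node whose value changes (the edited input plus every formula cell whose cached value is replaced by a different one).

D8 now evaluates to -4.
Run set: C4, C5, D8, D9, E1, E2, E4, F4, F5, G2, G10, G11, H1 (13 run).
Changed values: C4, C5, D8, D9, E1, E2, E4, F4, F5, F12, G2, G10, G11, H1.

Initial pass — values computed on the first demand:
  C4 = MIN(7, 4) = 4
  D9 = MAX(4, 7) = 7
  C5 = ABS(7) = 7
  E1 = MAX(7, 4) = 7
  F4 = MAX(7, 4) = 7
  F5 = -(7) = -7
  E2 = MAX(-7, 7) = 7
  G2 = -7 * -7 = 49
  G10 = MIN(49, 7) = 7
  G11 = MIN(7, 7) = 7
  H1 = MIN(7, 49) = 7
  E4 = MAX(7, 7) = 7
  D8 = MIN(7, 7) = 7

Second demand — change propagation:
  C4: re-runs because F12 7->-4; new result -4.
  D9: re-runs because F12 7->-4; new result 4.
  C5: re-runs because D9 7->4; new result 4.
  E1: re-runs because C5 7->4; C4 4->-4; new result 4.
  F4: re-runs because C5 7->4; new result 4.
  F5: re-runs because F4 7->4; new result -4.
  E2: re-runs because F5 -7->-4; E1 7->4; new result 4.
  G2: re-runs because F5 -7->-4; F5 -7->-4; new result 16.
  G10: re-runs because G2 49->16; F12 7->-4; new result -4.
  G11: re-runs because E2 7->4; F12 7->-4; new result -4.
  H1: re-runs because E2 7->4; G2 49->16; new result 4.
  E4: re-runs because G11 7->-4; H1 7->4; new result 4.
  D8: re-runs because E4 7->4; G10 7->-4; new result -4.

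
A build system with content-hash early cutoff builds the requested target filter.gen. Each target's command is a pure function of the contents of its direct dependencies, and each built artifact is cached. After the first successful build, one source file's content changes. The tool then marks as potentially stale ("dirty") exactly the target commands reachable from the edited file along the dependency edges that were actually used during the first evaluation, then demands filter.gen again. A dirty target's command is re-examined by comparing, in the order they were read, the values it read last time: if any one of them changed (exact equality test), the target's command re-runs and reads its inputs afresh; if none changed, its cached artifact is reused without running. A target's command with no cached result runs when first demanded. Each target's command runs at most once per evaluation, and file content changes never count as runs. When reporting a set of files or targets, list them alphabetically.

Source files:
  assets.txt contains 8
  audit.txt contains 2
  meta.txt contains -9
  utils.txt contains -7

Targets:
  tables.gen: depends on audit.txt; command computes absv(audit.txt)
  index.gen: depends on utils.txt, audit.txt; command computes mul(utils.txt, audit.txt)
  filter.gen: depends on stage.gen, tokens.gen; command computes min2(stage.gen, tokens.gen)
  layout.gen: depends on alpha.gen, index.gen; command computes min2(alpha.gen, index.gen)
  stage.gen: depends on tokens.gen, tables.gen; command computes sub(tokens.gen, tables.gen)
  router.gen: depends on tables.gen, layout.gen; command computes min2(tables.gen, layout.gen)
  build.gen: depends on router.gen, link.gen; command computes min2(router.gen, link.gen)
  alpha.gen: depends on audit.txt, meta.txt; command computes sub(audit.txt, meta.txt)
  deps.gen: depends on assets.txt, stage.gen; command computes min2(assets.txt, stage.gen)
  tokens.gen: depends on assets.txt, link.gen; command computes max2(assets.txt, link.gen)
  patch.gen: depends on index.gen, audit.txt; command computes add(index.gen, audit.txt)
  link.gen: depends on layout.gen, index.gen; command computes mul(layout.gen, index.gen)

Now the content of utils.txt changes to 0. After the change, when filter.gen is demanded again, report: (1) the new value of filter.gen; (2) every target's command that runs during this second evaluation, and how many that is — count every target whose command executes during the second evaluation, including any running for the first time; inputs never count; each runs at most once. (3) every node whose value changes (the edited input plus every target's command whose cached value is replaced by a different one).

First evaluation (everything demanded from the output):
  alpha.gen = sub(2, -9) = 11
  index.gen = mul(-7, 2) = -14
  layout.gen = min2(11, -14) = -14
  link.gen = mul(-14, -14) = 196
  tables.gen = absv(2) = 2
  tokens.gen = max2(8, 196) = 196
  stage.gen = sub(196, 2) = 194
  filter.gen = min2(194, 196) = 194

Propagation after the edit:
  index.gen: runs — utils.txt -7->0; result 0.
  layout.gen: runs — index.gen -14->0; result 0.
  link.gen: runs — layout.gen -14->0; index.gen -14->0; result 0.
  tokens.gen: runs — link.gen 196->0; result 8.
  stage.gen: runs — tokens.gen 196->8; result 6.
  filter.gen: runs — stage.gen 194->6; tokens.gen 196->8; result 6.

New value of filter.gen: 6.
Target commands that run: filter.gen, index.gen, layout.gen, link.gen, stage.gen, tokens.gen — 6 in total.
Values that change: filter.gen, index.gen, layout.gen, link.gen, stage.gen, tokens.gen, utils.txt.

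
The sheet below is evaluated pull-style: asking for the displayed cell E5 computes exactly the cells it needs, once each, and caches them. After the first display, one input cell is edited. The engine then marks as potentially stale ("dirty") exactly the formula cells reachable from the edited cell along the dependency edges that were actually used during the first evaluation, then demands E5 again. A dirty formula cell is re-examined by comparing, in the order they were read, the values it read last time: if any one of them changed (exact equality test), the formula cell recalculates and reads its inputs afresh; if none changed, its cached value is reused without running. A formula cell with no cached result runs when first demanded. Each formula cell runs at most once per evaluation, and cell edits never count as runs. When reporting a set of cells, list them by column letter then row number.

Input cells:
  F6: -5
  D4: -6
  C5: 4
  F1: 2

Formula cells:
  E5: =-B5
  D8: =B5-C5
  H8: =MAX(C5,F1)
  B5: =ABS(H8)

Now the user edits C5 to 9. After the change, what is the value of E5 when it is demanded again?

First demand of the output computes:
  H8 = MAX(4, 2) = 4
  B5 = ABS(4) = 4
  E5 = -(4) = -4

After the edit, cleaning proceeds:
  H8: a read changed (C5 4->9) — executes, giving 9.
  B5: a read changed (H8 4->9) — executes, giving 9.
  E5: a read changed (B5 4->9) — executes, giving -9.

Demanding E5 again yields -9.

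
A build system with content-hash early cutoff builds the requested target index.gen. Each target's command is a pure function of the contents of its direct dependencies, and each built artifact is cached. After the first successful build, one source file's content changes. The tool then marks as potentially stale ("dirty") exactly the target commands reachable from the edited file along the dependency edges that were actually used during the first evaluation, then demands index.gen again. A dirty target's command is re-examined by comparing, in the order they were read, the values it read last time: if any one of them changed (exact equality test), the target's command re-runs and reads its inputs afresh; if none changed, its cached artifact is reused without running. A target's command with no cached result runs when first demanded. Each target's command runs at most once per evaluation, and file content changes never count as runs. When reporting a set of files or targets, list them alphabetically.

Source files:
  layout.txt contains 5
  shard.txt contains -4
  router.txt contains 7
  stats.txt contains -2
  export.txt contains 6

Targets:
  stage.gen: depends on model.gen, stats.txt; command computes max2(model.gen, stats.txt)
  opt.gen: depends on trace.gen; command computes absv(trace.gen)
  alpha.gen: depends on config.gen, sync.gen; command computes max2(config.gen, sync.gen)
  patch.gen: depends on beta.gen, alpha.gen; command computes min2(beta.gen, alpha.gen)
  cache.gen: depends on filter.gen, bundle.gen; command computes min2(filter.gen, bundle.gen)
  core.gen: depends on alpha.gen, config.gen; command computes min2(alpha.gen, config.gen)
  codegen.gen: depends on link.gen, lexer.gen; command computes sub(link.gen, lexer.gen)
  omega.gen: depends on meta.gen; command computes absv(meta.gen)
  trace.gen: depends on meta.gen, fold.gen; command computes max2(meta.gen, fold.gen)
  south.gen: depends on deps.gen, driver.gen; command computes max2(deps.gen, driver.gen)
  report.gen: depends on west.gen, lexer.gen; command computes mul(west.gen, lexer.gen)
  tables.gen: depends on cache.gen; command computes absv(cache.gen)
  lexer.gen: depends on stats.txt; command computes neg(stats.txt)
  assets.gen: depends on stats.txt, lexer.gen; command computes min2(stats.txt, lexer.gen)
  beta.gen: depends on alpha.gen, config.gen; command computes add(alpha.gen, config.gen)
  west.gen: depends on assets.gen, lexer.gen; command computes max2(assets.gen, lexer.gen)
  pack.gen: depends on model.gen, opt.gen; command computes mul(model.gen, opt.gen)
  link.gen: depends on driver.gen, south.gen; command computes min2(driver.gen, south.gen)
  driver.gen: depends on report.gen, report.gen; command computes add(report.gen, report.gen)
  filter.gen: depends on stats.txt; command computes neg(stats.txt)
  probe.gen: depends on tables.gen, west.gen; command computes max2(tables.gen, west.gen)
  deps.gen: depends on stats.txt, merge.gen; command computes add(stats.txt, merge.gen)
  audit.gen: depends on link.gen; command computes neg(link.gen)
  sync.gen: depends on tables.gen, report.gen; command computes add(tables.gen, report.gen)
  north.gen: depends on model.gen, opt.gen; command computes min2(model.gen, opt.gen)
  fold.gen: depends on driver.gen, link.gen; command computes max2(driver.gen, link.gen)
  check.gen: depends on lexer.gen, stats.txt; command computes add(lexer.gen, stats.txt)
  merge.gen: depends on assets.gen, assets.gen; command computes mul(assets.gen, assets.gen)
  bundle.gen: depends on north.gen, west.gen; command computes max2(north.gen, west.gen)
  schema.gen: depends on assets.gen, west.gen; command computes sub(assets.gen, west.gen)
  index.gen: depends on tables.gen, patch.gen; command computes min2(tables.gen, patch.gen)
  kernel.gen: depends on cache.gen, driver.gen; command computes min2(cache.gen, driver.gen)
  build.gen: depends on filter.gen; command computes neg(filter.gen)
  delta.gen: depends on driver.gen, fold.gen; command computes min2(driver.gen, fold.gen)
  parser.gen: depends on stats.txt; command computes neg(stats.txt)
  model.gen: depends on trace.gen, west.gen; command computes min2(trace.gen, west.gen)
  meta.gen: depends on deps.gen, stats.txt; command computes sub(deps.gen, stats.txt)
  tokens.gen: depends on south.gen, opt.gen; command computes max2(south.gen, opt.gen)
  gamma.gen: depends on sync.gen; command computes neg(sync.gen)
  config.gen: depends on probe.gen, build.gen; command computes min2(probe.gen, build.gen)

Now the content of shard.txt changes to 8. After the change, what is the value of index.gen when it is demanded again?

New value of index.gen: 2.
Key observation: shard.txt is never demanded by the output, so the edit triggers no recomputation at all.

First evaluation (everything demanded from the output):
  filter.gen = neg(-2) = 2
  build.gen = neg(2) = -2
  lexer.gen = neg(-2) = 2
  assets.gen = min2(-2, 2) = -2
  merge.gen = mul(-2, -2) = 4
  deps.gen = add(-2, 4) = 2
  meta.gen = sub(2, -2) = 4
  west.gen = max2(-2, 2) = 2
  report.gen = mul(2, 2) = 4
  driver.gen = add(4, 4) = 8
  south.gen = max2(2, 8) = 8
  link.gen = min2(8, 8) = 8
  fold.gen = max2(8, 8) = 8
  trace.gen = max2(4, 8) = 8
  model.gen = min2(8, 2) = 2
  opt.gen = absv(8) = 8
  north.gen = min2(2, 8) = 2
  bundle.gen = max2(2, 2) = 2
  cache.gen = min2(2, 2) = 2
  tables.gen = absv(2) = 2
  probe.gen = max2(2, 2) = 2
  config.gen = min2(2, -2) = -2
  sync.gen = add(2, 4) = 6
  alpha.gen = max2(-2, 6) = 6
  beta.gen = add(6, -2) = 4
  patch.gen = min2(4, 6) = 4
  index.gen = min2(2, 4) = 2

Propagation after the edit:
  shard.txt feeds no computation that the output demands — nothing is marked dirty and nothing runs.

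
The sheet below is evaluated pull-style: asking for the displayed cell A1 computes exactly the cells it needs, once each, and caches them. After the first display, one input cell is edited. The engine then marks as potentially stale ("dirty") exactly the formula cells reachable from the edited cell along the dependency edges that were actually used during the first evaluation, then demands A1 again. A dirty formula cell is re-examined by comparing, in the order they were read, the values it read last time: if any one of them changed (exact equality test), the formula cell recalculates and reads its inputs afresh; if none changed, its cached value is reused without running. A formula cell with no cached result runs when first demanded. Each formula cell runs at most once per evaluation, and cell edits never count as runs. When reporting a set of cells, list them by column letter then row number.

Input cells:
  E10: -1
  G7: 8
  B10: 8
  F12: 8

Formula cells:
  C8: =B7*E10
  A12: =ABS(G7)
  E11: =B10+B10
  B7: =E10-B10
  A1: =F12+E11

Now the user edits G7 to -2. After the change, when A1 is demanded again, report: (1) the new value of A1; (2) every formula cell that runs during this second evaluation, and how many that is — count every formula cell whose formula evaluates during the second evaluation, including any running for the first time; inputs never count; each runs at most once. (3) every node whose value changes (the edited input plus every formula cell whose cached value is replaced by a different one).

First demand of the output computes:
  E11 = 8 + 8 = 16
  A1 = 8 + 16 = 24

After the edit, cleaning proceeds:
  G7 only reaches undemanded nodes; the second demand re-runs nothing.

Note the shortcut — G7 feeds only undemanded nodes, so no recomputation happens.

Demanding A1 again yields 24.
0 formula cells run: none.
The nodes whose values change: G7.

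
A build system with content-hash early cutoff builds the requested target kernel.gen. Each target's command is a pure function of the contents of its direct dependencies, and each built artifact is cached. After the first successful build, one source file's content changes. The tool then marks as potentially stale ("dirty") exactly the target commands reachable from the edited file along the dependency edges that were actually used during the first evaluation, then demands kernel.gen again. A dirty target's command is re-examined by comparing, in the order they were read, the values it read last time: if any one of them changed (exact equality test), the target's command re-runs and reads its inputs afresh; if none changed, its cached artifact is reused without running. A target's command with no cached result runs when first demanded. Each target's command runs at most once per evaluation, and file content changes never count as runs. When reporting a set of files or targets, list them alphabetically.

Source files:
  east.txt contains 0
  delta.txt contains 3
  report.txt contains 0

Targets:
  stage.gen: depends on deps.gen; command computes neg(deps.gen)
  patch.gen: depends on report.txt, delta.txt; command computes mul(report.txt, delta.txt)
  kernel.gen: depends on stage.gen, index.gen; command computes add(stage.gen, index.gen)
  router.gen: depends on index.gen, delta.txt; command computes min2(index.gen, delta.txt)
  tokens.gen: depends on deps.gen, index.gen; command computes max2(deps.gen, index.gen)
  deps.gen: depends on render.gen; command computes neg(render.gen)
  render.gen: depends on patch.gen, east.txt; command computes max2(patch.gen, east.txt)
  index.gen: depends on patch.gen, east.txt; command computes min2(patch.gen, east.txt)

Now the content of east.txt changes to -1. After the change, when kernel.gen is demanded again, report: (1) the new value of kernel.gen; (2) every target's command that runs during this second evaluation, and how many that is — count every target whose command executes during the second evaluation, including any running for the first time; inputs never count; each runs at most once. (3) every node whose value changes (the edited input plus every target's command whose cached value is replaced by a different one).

New value of kernel.gen: -1.
Target commands that run: index.gen, kernel.gen, render.gen — 3 in total.
Values that change: east.txt, index.gen, kernel.gen.
Key observation: the cutoff stops propagation at deps.gen — its inputs' values are unchanged, so it reuses its cache.

First evaluation (everything demanded from the output):
  patch.gen = mul(0, 3) = 0
  index.gen = min2(0, 0) = 0
  render.gen = max2(0, 0) = 0
  deps.gen = neg(0) = 0
  stage.gen = neg(0) = 0
  kernel.gen = add(0, 0) = 0

Propagation after the edit:
  index.gen: runs — east.txt 0->-1; result -1.
  render.gen: runs — east.txt 0->-1; result 0 (same value as before).
  deps.gen: checked — values it read are unchanged (render.gen unchanged); reused cached 0 without running.
  stage.gen: checked — values it read are unchanged (deps.gen unchanged); reused cached 0 without running.
  kernel.gen: runs — index.gen 0->-1; result -1.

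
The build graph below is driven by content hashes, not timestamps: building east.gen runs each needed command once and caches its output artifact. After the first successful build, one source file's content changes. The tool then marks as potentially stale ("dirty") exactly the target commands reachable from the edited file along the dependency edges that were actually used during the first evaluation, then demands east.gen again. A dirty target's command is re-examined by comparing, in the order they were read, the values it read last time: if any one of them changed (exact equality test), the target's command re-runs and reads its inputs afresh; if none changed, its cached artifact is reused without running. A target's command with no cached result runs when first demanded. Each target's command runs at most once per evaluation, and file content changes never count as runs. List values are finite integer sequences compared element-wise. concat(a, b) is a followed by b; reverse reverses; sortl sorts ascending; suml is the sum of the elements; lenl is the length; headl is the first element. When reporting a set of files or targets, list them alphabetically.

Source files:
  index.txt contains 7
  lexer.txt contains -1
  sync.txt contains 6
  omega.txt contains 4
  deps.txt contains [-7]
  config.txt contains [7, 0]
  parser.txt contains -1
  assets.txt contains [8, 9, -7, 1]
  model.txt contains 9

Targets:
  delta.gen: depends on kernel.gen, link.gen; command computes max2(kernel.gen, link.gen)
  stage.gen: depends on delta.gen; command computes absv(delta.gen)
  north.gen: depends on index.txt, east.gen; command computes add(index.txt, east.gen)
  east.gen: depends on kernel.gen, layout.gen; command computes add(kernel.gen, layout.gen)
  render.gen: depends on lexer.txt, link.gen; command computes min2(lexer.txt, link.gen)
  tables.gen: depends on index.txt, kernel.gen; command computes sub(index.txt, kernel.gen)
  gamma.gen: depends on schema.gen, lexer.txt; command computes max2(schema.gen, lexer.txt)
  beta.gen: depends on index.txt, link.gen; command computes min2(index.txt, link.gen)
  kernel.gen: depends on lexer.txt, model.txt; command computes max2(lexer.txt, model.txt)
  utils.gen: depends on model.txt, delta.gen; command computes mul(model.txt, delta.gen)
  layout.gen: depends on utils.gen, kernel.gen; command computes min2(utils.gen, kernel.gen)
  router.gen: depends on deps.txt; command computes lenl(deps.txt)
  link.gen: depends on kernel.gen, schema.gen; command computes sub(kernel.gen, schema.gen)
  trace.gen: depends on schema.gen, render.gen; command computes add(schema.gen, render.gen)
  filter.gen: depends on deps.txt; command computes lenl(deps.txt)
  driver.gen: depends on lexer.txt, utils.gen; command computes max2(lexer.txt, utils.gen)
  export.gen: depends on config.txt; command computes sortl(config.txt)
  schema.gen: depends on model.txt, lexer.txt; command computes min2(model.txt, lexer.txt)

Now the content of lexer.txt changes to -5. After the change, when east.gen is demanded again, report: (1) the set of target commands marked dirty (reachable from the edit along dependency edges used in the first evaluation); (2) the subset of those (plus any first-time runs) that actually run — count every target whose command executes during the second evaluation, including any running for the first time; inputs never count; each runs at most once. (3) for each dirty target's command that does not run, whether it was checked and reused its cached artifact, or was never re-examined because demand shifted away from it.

Initial pass — values computed on the first demand:
  kernel.gen = max2(-1, 9) = 9
  schema.gen = min2(9, -1) = -1
  link.gen = sub(9, -1) = 10
  delta.gen = max2(9, 10) = 10
  utils.gen = mul(9, 10) = 90
  layout.gen = min2(90, 9) = 9
  east.gen = add(9, 9) = 18

Second demand — change propagation:
  kernel.gen: re-runs because lexer.txt -1->-5; new result 9 (unchanged).
  schema.gen: re-runs because lexer.txt -1->-5; new result -5.
  link.gen: re-runs because schema.gen -1->-5; new result 14.
  delta.gen: re-runs because link.gen 10->14; new result 14.
  utils.gen: re-runs because delta.gen 10->14; new result 126.
  layout.gen: re-runs because utils.gen 90->126; new result 9 (unchanged).
  east.gen: re-examined; everything it read last time is the same (kernel.gen unchanged, layout.gen unchanged) — cache 18 kept, no run.

The important point: at east.gen every value read last time is unchanged, so the dirty flag clears without a run.

Dirty set: delta.gen, east.gen, kernel.gen, layout.gen, link.gen, schema.gen, utils.gen.
Run set: delta.gen, kernel.gen, layout.gen, link.gen, schema.gen, utils.gen (6 run).
Re-examined without running (cache reused): east.gen.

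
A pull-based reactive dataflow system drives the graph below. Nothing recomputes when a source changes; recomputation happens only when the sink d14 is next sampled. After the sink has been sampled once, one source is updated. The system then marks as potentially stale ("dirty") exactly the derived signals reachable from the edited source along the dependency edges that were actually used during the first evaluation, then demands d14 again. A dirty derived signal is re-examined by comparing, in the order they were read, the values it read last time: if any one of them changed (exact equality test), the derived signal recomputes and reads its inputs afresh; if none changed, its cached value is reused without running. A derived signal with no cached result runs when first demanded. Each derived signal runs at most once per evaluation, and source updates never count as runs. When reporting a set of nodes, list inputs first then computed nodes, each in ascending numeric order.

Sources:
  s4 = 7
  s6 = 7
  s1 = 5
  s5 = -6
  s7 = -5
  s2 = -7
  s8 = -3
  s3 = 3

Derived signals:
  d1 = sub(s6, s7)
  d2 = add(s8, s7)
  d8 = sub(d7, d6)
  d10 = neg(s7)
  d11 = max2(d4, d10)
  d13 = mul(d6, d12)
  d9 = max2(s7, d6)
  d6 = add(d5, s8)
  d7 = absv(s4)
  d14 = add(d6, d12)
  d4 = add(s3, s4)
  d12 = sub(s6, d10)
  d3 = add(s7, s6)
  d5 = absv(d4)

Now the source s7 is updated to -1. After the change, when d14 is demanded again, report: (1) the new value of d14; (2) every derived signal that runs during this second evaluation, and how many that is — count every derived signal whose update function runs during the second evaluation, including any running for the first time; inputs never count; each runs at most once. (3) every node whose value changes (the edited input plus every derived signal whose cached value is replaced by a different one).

First evaluation (everything demanded from the output):
  d4 = add(3, 7) = 10
  d5 = absv(10) = 10
  d6 = add(10, -3) = 7
  d10 = neg(-5) = 5
  d12 = sub(7, 5) = 2
  d14 = add(7, 2) = 9

Propagation after the edit:
  d10: runs — s7 -5->-1; result 1.
  d12: runs — d10 5->1; result 6.
  d14: runs — d12 2->6; result 13.

New value of d14: 13.
Derived signals that run: d10, d12, d14 — 3 in total.
Values that change: s7, d10, d12, d14.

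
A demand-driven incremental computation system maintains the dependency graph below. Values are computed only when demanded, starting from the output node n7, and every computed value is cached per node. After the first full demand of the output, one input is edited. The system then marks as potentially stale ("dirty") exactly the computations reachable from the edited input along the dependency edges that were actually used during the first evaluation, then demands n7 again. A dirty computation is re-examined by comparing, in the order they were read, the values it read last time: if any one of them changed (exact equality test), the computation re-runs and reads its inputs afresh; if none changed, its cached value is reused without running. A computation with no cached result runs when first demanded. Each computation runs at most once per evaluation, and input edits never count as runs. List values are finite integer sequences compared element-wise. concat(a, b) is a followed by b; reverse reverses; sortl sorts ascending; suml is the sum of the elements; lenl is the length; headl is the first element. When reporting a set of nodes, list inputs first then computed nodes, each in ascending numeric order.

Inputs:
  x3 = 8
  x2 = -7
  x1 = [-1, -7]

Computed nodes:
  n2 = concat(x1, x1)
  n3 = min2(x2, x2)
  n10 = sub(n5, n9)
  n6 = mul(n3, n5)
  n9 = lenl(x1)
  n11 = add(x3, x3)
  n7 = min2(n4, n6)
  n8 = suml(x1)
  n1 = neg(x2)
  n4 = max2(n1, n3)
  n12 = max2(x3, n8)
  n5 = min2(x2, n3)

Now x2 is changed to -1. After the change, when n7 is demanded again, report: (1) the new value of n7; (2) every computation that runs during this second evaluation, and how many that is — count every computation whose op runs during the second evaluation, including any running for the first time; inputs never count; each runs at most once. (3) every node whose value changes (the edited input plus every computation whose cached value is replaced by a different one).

New value of n7: 1.
Computations that run: n1, n3, n4, n5, n6, n7 — 6 in total.
Values that change: x2, n1, n3, n4, n5, n6, n7.

First evaluation (everything demanded from the output):
  n1 = neg(-7) = 7
  n3 = min2(-7, -7) = -7
  n4 = max2(7, -7) = 7
  n5 = min2(-7, -7) = -7
  n6 = mul(-7, -7) = 49
  n7 = min2(7, 49) = 7

Propagation after the edit:
  n1: runs — x2 -7->-1; result 1.
  n3: runs — x2 -7->-1; x2 -7->-1; result -1.
  n4: runs — n1 7->1; n3 -7->-1; result 1.
  n5: runs — x2 -7->-1; n3 -7->-1; result -1.
  n6: runs — n3 -7->-1; n5 -7->-1; result 1.
  n7: runs — n4 7->1; n6 49->1; result 1.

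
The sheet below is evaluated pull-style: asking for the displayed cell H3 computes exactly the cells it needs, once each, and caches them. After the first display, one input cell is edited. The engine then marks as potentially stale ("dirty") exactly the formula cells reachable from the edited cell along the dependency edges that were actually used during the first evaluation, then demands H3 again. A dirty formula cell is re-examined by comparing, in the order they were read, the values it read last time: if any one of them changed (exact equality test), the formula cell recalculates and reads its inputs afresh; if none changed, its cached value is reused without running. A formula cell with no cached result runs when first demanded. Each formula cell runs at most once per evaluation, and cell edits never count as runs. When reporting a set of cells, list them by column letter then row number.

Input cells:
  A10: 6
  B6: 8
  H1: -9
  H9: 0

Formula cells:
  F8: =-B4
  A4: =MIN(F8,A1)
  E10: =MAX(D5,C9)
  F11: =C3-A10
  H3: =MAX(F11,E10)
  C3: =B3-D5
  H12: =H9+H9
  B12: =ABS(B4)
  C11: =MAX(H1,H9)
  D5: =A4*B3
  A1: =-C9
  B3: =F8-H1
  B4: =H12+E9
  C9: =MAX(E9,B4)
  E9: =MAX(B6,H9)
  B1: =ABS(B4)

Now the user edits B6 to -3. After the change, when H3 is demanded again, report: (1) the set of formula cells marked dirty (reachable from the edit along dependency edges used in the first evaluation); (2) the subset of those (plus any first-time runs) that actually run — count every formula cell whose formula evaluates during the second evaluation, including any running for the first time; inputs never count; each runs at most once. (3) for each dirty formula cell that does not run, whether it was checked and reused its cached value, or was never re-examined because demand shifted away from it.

First demand of the output computes:
  E9 = MAX(8, 0) = 8
  H12 = 0 + 0 = 0
  B4 = 0 + 8 = 8
  C9 = MAX(8, 8) = 8
  A1 = -(8) = -8
  F8 = -(8) = -8
  A4 = MIN(-8, -8) = -8
  B3 = -8 - -9 = 1
  D5 = -8 * 1 = -8
  C3 = 1 - -8 = 9
  E10 = MAX(-8, 8) = 8
  F11 = 9 - 6 = 3
  H3 = MAX(3, 8) = 8

After the edit, cleaning proceeds:
  E9: a read changed (B6 8->-3) — executes, giving 0.
  B4: a read changed (E9 8->0) — executes, giving 0.
  C9: a read changed (E9 8->0; B4 8->0) — executes, giving 0.
  A1: a read changed (C9 8->0) — executes, giving 0.
  F8: a read changed (B4 8->0) — executes, giving 0.
  A4: a read changed (F8 -8->0; A1 -8->0) — executes, giving 0.
  B3: a read changed (F8 -8->0) — executes, giving 9.
  D5: a read changed (A4 -8->0; B3 1->9) — executes, giving 0.
  C3: a read changed (B3 1->9; D5 -8->0) — executes, giving 9 — identical to its old value.
  E10: a read changed (D5 -8->0; C9 8->0) — executes, giving 0.
  F11: dirty, but its reads are unchanged (C3 unchanged, A10 unchanged); cached 3 stands.
  H3: a read changed (E10 8->0) — executes, giving 3.

Note where the cutoff bites: F11 is checked, finds nothing changed, and keeps its cache.

The edit dirties: A1, A4, B3, B4, C3, C9, D5, E9, E10, F8, F11, H3.
11 formula cells run: A1, A4, B3, B4, C3, C9, D5, E9, E10, F8, H3.
Cache hits after checking: F11.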